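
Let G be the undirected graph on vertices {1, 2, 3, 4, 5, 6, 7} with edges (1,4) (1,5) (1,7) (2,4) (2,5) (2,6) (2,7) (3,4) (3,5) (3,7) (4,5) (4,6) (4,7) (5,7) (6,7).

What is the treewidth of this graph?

3

A width-3 tree decomposition is:
Bags: B1 = {1, 4, 5, 7}  B2 = {3, 4, 5, 7}  B3 = {2, 4, 5, 7}  B4 = {2, 4, 6, 7}
Tree: B1–B2, B2–B3, B3–B4
Each bag holds 4 vertices, so the decomposition has width 3, which upper-bounds the treewidth. Conversely, {1, 4, 5, 7} is a clique of size 4, and the vertices of any clique must share a bag in every tree decomposition; so some bag has ≥ 4 vertices and tw(G) ≥ 3. Combining the bounds, tw(G) = 3.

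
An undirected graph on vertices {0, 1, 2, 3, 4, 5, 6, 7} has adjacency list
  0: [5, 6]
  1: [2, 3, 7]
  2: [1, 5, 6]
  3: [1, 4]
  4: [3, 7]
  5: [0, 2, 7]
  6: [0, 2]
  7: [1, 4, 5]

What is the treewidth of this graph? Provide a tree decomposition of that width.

The largest bag has 3 vertices, giving width 2; this decomposition certifies tw(G) ≤ 2. Since 4–3–1–7–4 is a cycle in G, G is not acyclic. Forests are exactly the graphs of treewidth ≤ 1, so tw(G) ≥ 2. Combining the bounds, tw(G) = 2.

Treewidth 2.
One such decomposition:
Bags: B1 = {3, 4, 7}  B2 = {1, 3, 7}  B3 = {1, 5, 7}  B4 = {1, 2, 5}  B5 = {0, 2, 5}  B6 = {0, 2, 6}
Tree: B1–B2, B2–B3, B3–B4, B4–B5, B5–B6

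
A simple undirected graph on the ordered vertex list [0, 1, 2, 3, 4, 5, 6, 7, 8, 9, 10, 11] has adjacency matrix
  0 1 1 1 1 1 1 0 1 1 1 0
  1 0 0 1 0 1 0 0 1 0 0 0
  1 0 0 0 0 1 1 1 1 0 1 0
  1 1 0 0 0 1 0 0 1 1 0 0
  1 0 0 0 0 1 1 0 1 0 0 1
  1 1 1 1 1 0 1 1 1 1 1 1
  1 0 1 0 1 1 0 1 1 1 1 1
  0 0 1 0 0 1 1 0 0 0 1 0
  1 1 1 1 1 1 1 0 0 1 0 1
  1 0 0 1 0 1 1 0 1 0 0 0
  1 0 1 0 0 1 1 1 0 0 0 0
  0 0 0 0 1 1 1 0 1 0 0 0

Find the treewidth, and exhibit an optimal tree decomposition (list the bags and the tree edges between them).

The largest bag has 5 vertices, giving width 4; this decomposition certifies tw(G) ≤ 4. For the lower bound, the 5 vertices {0, 1, 3, 5, 8} are pairwise adjacent, and any tree decomposition puts a clique entirely inside one bag — forcing width ≥ 4. Hence tw(G) = 4 exactly.

Treewidth 4.
One optimal decomposition is:
Bags: B1 = {0, 4, 5, 6, 8}  B2 = {0, 2, 5, 6, 8}  B3 = {0, 2, 5, 6, 10}  B4 = {0, 5, 6, 8, 9}  B5 = {0, 3, 5, 8, 9}  B6 = {2, 5, 6, 7, 10}  B7 = {4, 5, 6, 8, 11}  B8 = {0, 1, 3, 5, 8}
Tree: B1–B2, B2–B3, B2–B4, B4–B5, B3–B6, B1–B7, B5–B8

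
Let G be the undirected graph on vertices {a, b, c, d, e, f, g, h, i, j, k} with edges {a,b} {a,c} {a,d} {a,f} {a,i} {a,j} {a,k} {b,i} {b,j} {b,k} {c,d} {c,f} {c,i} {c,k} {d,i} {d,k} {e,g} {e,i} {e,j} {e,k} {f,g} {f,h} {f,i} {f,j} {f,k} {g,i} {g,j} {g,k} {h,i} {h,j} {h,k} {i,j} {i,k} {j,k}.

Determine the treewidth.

4

A width-4 tree decomposition is:
Bags: B1 = {f, g, i, j, k}  B2 = {a, f, i, j, k}  B3 = {f, h, i, j, k}  B4 = {a, c, f, i, k}  B5 = {e, g, i, j, k}  B6 = {a, c, d, i, k}  B7 = {a, b, i, j, k}
Tree: B1–B2, B1–B3, B2–B4, B1–B5, B4–B6, B2–B7
Each bag holds 5 vertices, so the decomposition has width 4, which upper-bounds the treewidth. For the lower bound, the 5 vertices {a, c, d, i, k} are pairwise adjacent, and any tree decomposition puts a clique entirely inside one bag — forcing width ≥ 4. The upper and lower bounds meet at 4, so that is the treewidth.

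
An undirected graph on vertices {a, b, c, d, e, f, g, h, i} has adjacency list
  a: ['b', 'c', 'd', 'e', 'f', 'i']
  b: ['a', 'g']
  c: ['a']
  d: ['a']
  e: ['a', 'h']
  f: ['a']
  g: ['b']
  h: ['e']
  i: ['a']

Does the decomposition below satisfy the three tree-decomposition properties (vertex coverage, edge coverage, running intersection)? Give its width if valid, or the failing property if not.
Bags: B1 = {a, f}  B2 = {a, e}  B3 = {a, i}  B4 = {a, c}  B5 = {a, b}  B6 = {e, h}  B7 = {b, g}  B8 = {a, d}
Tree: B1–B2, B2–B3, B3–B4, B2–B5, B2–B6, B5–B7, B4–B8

Vertex coverage: the bags together contain {a, b, c, d, e, f, g, h, i}, the full vertex set. Edge coverage: each edge of G has both endpoints in at least one bag. Running intersection: for every vertex, the bags containing it form a connected subtree. All three properties hold, so this is a valid tree decomposition of width max|bag| − 1 = 1, and hence tw(G) ≤ 1.

Yes; width 1.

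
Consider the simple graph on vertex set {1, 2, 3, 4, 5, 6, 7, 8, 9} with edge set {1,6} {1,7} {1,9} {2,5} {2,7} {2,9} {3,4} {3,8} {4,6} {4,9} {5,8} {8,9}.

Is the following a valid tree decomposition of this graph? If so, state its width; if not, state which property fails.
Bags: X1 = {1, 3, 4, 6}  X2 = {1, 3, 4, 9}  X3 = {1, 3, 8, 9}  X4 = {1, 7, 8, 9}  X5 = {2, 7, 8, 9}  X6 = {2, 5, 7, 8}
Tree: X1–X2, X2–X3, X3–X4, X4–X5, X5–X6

Yes; width 3.

Vertex coverage: the bags together contain {1, 2, 3, 4, 5, 6, 7, 8, 9}, the full vertex set. Edge coverage: each edge of G has both endpoints in at least one bag. Running intersection: for every vertex, the bags containing it form a connected subtree. All three properties hold, so this is a valid tree decomposition of width max|bag| − 1 = 3, and hence tw(G) ≤ 3.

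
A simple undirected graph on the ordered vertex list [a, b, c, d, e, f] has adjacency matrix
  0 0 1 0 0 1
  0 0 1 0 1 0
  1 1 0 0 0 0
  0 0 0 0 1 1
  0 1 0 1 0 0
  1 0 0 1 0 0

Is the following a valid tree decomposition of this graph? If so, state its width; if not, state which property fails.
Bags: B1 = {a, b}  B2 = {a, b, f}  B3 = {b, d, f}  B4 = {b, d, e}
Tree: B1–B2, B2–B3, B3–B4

A tree decomposition must satisfy three properties: every vertex lies in some bag; for every edge, both endpoints lie together in some bag; and for every vertex, the bags containing it form a connected subtree. Here vertex c appears in no bag, so the decomposition is invalid.

No — vertex c appears in no bag.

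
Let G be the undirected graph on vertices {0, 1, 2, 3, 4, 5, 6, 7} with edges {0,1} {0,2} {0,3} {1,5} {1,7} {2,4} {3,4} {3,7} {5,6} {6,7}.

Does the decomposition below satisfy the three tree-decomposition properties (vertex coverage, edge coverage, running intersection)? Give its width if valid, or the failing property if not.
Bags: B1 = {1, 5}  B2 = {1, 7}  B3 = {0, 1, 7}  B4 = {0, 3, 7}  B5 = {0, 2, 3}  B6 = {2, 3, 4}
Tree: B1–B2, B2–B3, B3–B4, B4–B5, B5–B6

A tree decomposition must satisfy three properties: every vertex lies in some bag; for every edge, both endpoints lie together in some bag; and for every vertex, the bags containing it form a connected subtree. Here vertex 6 appears in no bag, so the decomposition is invalid.

No — vertex 6 appears in no bag.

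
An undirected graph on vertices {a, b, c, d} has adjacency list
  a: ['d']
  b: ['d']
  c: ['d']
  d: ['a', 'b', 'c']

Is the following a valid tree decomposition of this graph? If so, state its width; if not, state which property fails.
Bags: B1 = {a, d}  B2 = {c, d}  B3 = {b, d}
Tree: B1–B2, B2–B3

Checking the three conditions: (i) the bags cover all of {a, b, c, d}; (ii) for each edge, some bag contains both endpoints; (iii) the bags containing any fixed vertex form a subtree. All hold, so the decomposition is valid with width 2 − 1 = 1.

Yes; width 1.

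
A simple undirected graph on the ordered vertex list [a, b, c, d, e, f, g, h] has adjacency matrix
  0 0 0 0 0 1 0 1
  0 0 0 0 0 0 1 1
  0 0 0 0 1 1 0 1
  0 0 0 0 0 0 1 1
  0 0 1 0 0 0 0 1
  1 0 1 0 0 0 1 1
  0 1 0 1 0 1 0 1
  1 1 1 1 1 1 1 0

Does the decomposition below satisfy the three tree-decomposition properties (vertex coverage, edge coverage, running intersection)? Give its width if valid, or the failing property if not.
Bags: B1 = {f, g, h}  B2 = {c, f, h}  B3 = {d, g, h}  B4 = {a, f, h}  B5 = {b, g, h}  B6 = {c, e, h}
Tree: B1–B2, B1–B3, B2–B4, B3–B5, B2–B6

Yes; width 2.

Vertex coverage: the bags together contain {a, b, c, d, e, f, g, h}, the full vertex set. Edge coverage: each edge of G has both endpoints in at least one bag. Running intersection: for every vertex, the bags containing it form a connected subtree. All three properties hold, so this is a valid tree decomposition of width max|bag| − 1 = 2, and hence tw(G) ≤ 2.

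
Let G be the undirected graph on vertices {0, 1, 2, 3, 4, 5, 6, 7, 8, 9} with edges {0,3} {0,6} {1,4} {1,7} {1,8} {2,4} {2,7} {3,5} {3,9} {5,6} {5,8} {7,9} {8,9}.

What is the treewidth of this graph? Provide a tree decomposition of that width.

The largest bag has 3 vertices, giving width 2; this decomposition certifies tw(G) ≤ 2. For the lower bound, G contains the cycle 2–4–1–7–2, so G is not a forest; only forests have treewidth ≤ 1, hence tw(G) ≥ 2. Hence tw(G) = 2 exactly.

Treewidth 2.
One such decomposition:
Bags: B1 = {2, 4, 7}  B2 = {1, 4, 7}  B3 = {1, 7, 9}  B4 = {1, 8, 9}  B5 = {3, 8, 9}  B6 = {3, 5, 8}  B7 = {0, 3, 5}  B8 = {0, 5, 6}
Tree: B1–B2, B2–B3, B3–B4, B4–B5, B5–B6, B6–B7, B7–B8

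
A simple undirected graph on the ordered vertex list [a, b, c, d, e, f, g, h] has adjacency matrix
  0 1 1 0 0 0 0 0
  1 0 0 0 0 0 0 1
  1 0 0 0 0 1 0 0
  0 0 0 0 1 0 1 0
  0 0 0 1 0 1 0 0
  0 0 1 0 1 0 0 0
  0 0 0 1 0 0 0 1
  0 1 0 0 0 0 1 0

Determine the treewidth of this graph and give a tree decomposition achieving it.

Every bag has size at most 3, so the width is 3 − 1 = 2 and tw(G) ≤ 2. The edges e–f–c–a–b–h–g–d–e form a cycle, so G is not a tree and its treewidth is at least 2. Therefore the treewidth is 2.

Treewidth 2.
One optimal decomposition is:
Bags: B1 = {c, e, f}  B2 = {a, c, e}  B3 = {a, b, e}  B4 = {b, e, h}  B5 = {e, g, h}  B6 = {d, e, g}
Tree: B1–B2, B2–B3, B3–B4, B4–B5, B5–B6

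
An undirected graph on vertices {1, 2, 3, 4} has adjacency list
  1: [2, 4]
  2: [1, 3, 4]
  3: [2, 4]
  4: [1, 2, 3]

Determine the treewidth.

A width-2 tree decomposition is:
Bags: B1 = {1, 2, 4}  B2 = {2, 3, 4}
Tree: B1–B2
Each bag holds 3 vertices, so the decomposition has width 2, which upper-bounds the treewidth. For the lower bound, the 3 vertices {1, 2, 4} are pairwise adjacent, and any tree decomposition puts a clique entirely inside one bag — forcing width ≥ 2. The upper and lower bounds meet at 2, so that is the treewidth.

2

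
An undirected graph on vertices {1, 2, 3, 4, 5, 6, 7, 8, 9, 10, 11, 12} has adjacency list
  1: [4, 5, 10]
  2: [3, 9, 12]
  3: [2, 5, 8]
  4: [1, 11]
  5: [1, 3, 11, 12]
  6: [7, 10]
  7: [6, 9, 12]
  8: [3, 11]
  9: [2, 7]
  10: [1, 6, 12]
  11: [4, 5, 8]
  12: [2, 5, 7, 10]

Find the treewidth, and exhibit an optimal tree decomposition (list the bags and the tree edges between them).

Each bag holds 4 vertices, so the decomposition has width 3, which upper-bounds the treewidth. For the lower bound: the 4 vertex sets {6,7,9}, {10}, {12}, {1,2,3,5} are disjoint, each induces a connected subgraph, and every pair is joined by at least one edge of G. Contracting each set to a single vertex therefore yields K_{4} as a minor, and since treewidth is minor-monotone, tw(G) ≥ tw(K_{4}) = 3. Hence tw(G) = 3 exactly.

Treewidth 3.
Bags: B1 = {6, 7, 9, 10}  B2 = {7, 9, 10, 12}  B3 = {2, 9, 10, 12}  B4 = {1, 2, 10, 12}  B5 = {1, 2, 5, 12}  B6 = {1, 2, 3, 5}  B7 = {1, 3, 4, 5}  B8 = {3, 4, 5, 11}  B9 = {3, 4, 8, 11}
Tree: B1–B2, B2–B3, B3–B4, B4–B5, B5–B6, B6–B7, B7–B8, B8–B9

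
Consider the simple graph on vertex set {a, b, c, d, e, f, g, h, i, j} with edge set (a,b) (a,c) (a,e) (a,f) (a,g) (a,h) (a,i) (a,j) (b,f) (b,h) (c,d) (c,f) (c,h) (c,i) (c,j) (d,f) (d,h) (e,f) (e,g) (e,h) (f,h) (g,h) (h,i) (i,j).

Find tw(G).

A width-3 tree decomposition is:
Bags: B1 = {a, c, f, h}  B2 = {c, d, f, h}  B3 = {a, c, h, i}  B4 = {a, e, f, h}  B5 = {a, b, f, h}  B6 = {a, e, g, h}  B7 = {a, c, i, j}
Tree: B1–B2, B1–B3, B1–B4, B1–B5, B4–B6, B3–B7
The largest bag has 4 vertices, giving width 3; this decomposition certifies tw(G) ≤ 3. For the lower bound, the 4 vertices {a, c, i, j} are pairwise adjacent, and any tree decomposition puts a clique entirely inside one bag — forcing width ≥ 3. Hence tw(G) = 3 exactly.

3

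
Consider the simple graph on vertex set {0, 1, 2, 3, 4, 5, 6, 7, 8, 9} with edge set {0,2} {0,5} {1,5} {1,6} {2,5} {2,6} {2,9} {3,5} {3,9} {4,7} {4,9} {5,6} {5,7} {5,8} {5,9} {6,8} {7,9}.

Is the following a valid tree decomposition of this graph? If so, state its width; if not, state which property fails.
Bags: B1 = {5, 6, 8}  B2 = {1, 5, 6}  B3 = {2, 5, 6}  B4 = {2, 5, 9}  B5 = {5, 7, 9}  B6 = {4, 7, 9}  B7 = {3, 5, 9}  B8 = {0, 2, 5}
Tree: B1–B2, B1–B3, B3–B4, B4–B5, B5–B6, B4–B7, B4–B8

Yes; width 2.

Every vertex of G appears in some bag (union = {0, 1, 2, 3, 4, 5, 6, 7, 8, 9}); every edge is covered by a bag; and for each vertex v the set of bags containing v is connected in the bag tree. The decomposition is therefore valid. The largest bag has 3 vertices, so the width is 2.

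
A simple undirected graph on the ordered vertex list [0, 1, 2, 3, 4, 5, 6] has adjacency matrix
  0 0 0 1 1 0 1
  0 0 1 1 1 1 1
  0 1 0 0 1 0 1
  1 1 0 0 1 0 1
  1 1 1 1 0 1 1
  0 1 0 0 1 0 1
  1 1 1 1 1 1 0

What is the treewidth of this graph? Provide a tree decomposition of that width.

Each bag holds 4 vertices, so the decomposition has width 3, which upper-bounds the treewidth. For the lower bound, the 4 vertices {0, 3, 4, 6} are pairwise adjacent, and any tree decomposition puts a clique entirely inside one bag — forcing width ≥ 3. Hence tw(G) = 3 exactly.

Treewidth 3.
One such decomposition:
Bags: B1 = {1, 2, 4, 6}  B2 = {1, 3, 4, 6}  B3 = {0, 3, 4, 6}  B4 = {1, 4, 5, 6}
Tree: B1–B2, B2–B3, B2–B4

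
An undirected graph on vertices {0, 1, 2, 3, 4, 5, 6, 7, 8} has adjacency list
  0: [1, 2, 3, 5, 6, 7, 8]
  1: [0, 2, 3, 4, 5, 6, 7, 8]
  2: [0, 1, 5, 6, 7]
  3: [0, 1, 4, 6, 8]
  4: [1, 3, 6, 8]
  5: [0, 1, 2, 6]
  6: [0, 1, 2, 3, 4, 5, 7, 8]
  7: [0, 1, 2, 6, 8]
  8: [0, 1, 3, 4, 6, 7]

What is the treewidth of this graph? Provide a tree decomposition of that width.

Every bag has size at most 5, so the width is 5 − 1 = 4 and tw(G) ≤ 4. For the lower bound, the 5 vertices {0, 1, 3, 6, 8} are pairwise adjacent, and any tree decomposition puts a clique entirely inside one bag — forcing width ≥ 4. Combining the bounds, tw(G) = 4.

Treewidth 4.
One such decomposition:
Bags: B1 = {0, 1, 6, 7, 8}  B2 = {0, 1, 2, 6, 7}  B3 = {0, 1, 3, 6, 8}  B4 = {0, 1, 2, 5, 6}  B5 = {1, 3, 4, 6, 8}
Tree: B1–B2, B1–B3, B2–B4, B3–B5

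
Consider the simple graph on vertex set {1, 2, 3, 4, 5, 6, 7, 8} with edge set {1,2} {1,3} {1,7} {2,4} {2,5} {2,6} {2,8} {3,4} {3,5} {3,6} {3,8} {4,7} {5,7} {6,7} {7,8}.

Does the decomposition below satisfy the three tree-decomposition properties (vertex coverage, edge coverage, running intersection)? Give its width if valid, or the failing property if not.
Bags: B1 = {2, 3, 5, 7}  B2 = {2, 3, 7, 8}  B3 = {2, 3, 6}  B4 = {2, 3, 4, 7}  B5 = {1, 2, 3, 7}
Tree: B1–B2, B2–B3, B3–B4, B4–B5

No — edge (7,6) lies in no bag.

A tree decomposition must satisfy three properties: every vertex lies in some bag; for every edge, both endpoints lie together in some bag; and for every vertex, the bags containing it form a connected subtree. Here edge (7,6) lies in no bag, so the decomposition is invalid.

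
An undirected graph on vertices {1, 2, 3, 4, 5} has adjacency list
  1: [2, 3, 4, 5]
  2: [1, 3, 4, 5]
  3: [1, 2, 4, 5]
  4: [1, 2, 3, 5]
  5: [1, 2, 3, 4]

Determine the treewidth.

4

A width-4 tree decomposition is:
Bags: B1 = {1, 2, 3, 4, 5}
Tree: (single bag)
With just one bag of size 5, the width is 5 − 1 = 4, so tw(G) ≤ 4. For the lower bound, the 5 vertices {1, 2, 3, 4, 5} are pairwise adjacent, and any tree decomposition puts a clique entirely inside one bag — forcing width ≥ 4. The upper and lower bounds meet at 4, so that is the treewidth.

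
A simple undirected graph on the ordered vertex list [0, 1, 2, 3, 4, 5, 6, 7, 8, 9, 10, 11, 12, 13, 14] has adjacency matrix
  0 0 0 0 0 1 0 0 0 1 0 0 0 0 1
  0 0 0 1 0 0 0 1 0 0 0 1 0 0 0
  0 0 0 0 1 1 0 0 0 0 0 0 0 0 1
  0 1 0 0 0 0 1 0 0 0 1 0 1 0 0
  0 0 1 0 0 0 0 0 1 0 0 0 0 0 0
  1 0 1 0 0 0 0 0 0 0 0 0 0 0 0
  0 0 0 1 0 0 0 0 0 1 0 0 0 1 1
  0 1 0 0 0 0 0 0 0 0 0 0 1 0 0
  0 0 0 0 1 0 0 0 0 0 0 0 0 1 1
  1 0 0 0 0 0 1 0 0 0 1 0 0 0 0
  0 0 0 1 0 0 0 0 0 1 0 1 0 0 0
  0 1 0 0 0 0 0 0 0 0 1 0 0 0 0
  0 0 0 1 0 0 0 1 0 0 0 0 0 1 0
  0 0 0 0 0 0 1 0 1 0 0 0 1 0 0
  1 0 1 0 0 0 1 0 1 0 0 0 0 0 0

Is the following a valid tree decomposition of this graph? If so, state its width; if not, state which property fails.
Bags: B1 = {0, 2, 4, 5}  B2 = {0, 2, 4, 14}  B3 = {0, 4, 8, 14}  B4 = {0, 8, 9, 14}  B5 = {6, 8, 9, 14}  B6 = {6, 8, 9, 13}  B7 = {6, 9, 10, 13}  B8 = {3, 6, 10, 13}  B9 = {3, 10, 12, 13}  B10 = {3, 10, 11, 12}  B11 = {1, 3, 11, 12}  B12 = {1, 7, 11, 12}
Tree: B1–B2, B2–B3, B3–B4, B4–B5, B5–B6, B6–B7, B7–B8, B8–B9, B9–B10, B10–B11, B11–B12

Every vertex of G appears in some bag (union = {0, 1, 2, 3, 4, 5, 6, 7, 8, 9, 10, 11, 12, 13, 14}); every edge is covered by a bag; and for each vertex v the set of bags containing v is connected in the bag tree. The decomposition is therefore valid. The largest bag has 4 vertices, so the width is 3.

Yes; width 3.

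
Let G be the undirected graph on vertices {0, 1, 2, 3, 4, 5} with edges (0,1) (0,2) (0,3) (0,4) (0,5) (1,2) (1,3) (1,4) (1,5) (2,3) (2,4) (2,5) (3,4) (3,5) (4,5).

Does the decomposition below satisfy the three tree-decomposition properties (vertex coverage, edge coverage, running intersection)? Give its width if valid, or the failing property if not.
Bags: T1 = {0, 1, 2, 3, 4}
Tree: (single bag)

A tree decomposition must satisfy three properties: every vertex lies in some bag; for every edge, both endpoints lie together in some bag; and for every vertex, the bags containing it form a connected subtree. Here vertex 5 appears in no bag, so the decomposition is invalid.

No — vertex 5 appears in no bag.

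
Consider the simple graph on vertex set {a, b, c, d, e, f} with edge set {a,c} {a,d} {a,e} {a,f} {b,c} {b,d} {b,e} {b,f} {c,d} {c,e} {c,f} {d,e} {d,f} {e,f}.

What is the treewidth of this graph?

4

A width-4 tree decomposition is:
Bags: B1 = {b, c, d, e, f}  B2 = {a, c, d, e, f}
Tree: B1–B2
Every bag has size at most 5, so the width is 5 − 1 = 4 and tw(G) ≤ 4. Conversely, {a, c, d, e, f} is a clique of size 5, and the vertices of any clique must share a bag in every tree decomposition; so some bag has ≥ 5 vertices and tw(G) ≥ 4. Hence tw(G) = 4 exactly.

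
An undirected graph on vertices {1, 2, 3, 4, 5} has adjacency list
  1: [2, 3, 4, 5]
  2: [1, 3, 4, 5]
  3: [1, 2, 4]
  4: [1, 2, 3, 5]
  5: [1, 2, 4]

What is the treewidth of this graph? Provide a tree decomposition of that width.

Treewidth 3.
Bags: B1 = {1, 2, 4, 5}  B2 = {1, 2, 3, 4}
Tree: B1–B2

The largest bag has 4 vertices, giving width 3; this decomposition certifies tw(G) ≤ 3. For the lower bound, the 4 vertices {1, 2, 3, 4} are pairwise adjacent, and any tree decomposition puts a clique entirely inside one bag — forcing width ≥ 3. Combining the bounds, tw(G) = 3.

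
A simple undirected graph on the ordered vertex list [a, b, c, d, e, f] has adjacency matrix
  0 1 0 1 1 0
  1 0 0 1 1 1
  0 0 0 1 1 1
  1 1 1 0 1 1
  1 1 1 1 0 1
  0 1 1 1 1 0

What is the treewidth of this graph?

A width-3 tree decomposition is:
Bags: B1 = {b, d, e, f}  B2 = {a, b, d, e}  B3 = {c, d, e, f}
Tree: B1–B2, B1–B3
Every bag has size at most 4, so the width is 4 − 1 = 3 and tw(G) ≤ 3. For the lower bound, the 4 vertices {c, d, e, f} are pairwise adjacent, and any tree decomposition puts a clique entirely inside one bag — forcing width ≥ 3. Combining the bounds, tw(G) = 3.

3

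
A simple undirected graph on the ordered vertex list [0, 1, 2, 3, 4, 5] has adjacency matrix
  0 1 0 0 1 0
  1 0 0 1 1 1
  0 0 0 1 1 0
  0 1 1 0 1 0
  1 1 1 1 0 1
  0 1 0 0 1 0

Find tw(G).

A width-2 tree decomposition is:
Bags: B1 = {2, 3, 4}  B2 = {1, 3, 4}  B3 = {0, 1, 4}  B4 = {1, 4, 5}
Tree: B1–B2, B2–B3, B2–B4
Every bag has size at most 3, so the width is 3 − 1 = 2 and tw(G) ≤ 2. Conversely, {0, 1, 4} is a clique of size 3, and the vertices of any clique must share a bag in every tree decomposition; so some bag has ≥ 3 vertices and tw(G) ≥ 2. Combining the bounds, tw(G) = 2.

2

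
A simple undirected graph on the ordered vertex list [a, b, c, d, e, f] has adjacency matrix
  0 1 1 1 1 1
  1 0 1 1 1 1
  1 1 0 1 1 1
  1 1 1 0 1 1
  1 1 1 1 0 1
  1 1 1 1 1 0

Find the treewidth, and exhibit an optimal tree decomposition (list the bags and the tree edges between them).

Treewidth 5.
One optimal decomposition is:
Bags: B1 = {a, b, c, d, e, f}
Tree: (single bag)

A single bag containing all 6 vertices is trivially a valid decomposition of width 5. Conversely, {a, b, c, d, e, f} is a clique of size 6, and the vertices of any clique must share a bag in every tree decomposition; so some bag has ≥ 6 vertices and tw(G) ≥ 5. Combining the bounds, tw(G) = 5.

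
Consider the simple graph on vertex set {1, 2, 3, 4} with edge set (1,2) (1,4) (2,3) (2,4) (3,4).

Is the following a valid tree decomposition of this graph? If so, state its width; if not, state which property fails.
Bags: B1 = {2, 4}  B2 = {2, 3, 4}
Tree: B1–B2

A tree decomposition must satisfy three properties: every vertex lies in some bag; for every edge, both endpoints lie together in some bag; and for every vertex, the bags containing it form a connected subtree. Here vertex 1 appears in no bag, so the decomposition is invalid.

No — vertex 1 appears in no bag.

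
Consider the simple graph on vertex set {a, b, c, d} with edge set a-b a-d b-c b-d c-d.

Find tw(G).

2

A width-2 tree decomposition is:
Bags: B1 = {a, b, d}  B2 = {b, c, d}
Tree: B1–B2
Every bag has size at most 3, so the width is 3 − 1 = 2 and tw(G) ≤ 2. On the other hand G contains the 3-clique {b, c, d}. A clique must lie in a single bag of any decomposition, so no decomposition can have width below 2. Combining the bounds, tw(G) = 2.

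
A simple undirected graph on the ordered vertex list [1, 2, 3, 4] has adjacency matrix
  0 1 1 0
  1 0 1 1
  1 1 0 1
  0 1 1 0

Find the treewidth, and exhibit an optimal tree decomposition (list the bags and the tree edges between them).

Each bag holds 3 vertices, so the decomposition has width 2, which upper-bounds the treewidth. Conversely, {1, 2, 3} is a clique of size 3, and the vertices of any clique must share a bag in every tree decomposition; so some bag has ≥ 3 vertices and tw(G) ≥ 2. The upper and lower bounds meet at 2, so that is the treewidth.

Treewidth 2.
Bags: B1 = {1, 2, 3}  B2 = {2, 3, 4}
Tree: B1–B2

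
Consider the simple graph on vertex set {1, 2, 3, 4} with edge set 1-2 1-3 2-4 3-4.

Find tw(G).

A width-2 tree decomposition is:
Bags: B1 = {1, 2, 3}  B2 = {2, 3, 4}
Tree: B1–B2
Each bag holds 3 vertices, so the decomposition has width 2, which upper-bounds the treewidth. Since 3–1–2–4–3 is a cycle in G, G is not acyclic. Forests are exactly the graphs of treewidth ≤ 1, so tw(G) ≥ 2. Hence tw(G) = 2 exactly.

2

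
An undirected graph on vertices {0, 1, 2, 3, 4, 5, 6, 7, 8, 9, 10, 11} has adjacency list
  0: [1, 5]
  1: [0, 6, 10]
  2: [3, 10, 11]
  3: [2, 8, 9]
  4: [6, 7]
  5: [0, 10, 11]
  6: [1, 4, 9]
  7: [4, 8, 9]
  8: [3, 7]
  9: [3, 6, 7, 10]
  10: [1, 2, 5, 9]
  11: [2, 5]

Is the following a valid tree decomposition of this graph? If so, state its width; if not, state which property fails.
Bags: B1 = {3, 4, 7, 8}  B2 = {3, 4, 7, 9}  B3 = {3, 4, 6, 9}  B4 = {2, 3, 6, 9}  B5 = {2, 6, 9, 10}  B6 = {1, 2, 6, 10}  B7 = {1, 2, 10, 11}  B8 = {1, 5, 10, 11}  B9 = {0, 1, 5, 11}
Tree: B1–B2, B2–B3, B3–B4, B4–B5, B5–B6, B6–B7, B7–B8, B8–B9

Checking the three conditions: (i) the bags cover all of {0, 1, 2, 3, 4, 5, 6, 7, 8, 9, 10, 11}; (ii) for each edge, some bag contains both endpoints; (iii) the bags containing any fixed vertex form a subtree. All hold, so the decomposition is valid with width 4 − 1 = 3.

Yes; width 3.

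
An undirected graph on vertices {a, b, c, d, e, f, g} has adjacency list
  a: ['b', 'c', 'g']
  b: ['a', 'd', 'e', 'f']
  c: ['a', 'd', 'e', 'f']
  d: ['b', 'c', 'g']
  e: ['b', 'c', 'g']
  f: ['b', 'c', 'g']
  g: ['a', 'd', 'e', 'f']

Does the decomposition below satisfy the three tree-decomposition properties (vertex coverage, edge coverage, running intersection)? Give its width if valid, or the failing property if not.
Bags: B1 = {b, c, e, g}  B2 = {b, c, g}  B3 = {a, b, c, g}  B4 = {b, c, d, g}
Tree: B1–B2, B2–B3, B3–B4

No — vertex f appears in no bag.

A tree decomposition must satisfy three properties: every vertex lies in some bag; for every edge, both endpoints lie together in some bag; and for every vertex, the bags containing it form a connected subtree. Here vertex f appears in no bag, so the decomposition is invalid.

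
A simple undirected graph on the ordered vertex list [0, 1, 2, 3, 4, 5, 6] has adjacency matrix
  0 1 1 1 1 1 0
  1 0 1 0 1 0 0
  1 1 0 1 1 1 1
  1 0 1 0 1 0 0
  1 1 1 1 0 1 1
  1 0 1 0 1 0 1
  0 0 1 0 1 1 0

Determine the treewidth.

3

A width-3 tree decomposition is:
Bags: B1 = {2, 4, 5, 6}  B2 = {0, 2, 4, 5}  B3 = {0, 1, 2, 4}  B4 = {0, 2, 3, 4}
Tree: B1–B2, B2–B3, B3–B4
The largest bag has 4 vertices, giving width 3; this decomposition certifies tw(G) ≤ 3. Conversely, {0, 1, 2, 4} is a clique of size 4, and the vertices of any clique must share a bag in every tree decomposition; so some bag has ≥ 4 vertices and tw(G) ≥ 3. Hence tw(G) = 3 exactly.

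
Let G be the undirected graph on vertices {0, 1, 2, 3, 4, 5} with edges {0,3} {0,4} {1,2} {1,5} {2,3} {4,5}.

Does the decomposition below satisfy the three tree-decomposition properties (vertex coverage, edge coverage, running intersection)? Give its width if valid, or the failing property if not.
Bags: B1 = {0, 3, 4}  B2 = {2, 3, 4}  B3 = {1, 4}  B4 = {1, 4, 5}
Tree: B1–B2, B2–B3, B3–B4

No — edge (2,1) lies in no bag.

A tree decomposition must satisfy three properties: every vertex lies in some bag; for every edge, both endpoints lie together in some bag; and for every vertex, the bags containing it form a connected subtree. Here edge (2,1) lies in no bag, so the decomposition is invalid.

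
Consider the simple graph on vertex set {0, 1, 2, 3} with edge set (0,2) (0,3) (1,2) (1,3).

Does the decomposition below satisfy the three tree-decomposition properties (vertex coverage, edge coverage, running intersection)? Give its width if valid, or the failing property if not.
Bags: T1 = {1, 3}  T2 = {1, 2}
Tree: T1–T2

No — vertex 0 appears in no bag.

A tree decomposition must satisfy three properties: every vertex lies in some bag; for every edge, both endpoints lie together in some bag; and for every vertex, the bags containing it form a connected subtree. Here vertex 0 appears in no bag, so the decomposition is invalid.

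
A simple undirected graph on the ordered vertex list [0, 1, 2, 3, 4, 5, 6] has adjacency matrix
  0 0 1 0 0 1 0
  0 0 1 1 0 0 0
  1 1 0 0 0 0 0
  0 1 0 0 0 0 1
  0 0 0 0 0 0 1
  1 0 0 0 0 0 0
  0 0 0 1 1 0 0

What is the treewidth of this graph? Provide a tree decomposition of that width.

Treewidth 1.
One optimal decomposition is:
Bags: B1 = {0, 5}  B2 = {0, 2}  B3 = {1, 2}  B4 = {1, 3}  B5 = {3, 6}  B6 = {4, 6}
Tree: B1–B2, B2–B3, B3–B4, B4–B5, B5–B6

The largest bag has 2 vertices, giving width 1; this decomposition certifies tw(G) ≤ 1. Since G has at least one edge (e.g. 5–0), it is not an edgeless graph, so tw(G) ≥ 1. Hence tw(G) = 1 exactly.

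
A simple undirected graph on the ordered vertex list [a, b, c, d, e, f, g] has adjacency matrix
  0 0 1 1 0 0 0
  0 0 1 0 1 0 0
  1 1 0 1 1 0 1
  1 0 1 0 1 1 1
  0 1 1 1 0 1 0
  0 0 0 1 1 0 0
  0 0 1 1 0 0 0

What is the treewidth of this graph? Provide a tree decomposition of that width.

Each bag holds 3 vertices, so the decomposition has width 2, which upper-bounds the treewidth. Conversely, {c, d, g} is a clique of size 3, and the vertices of any clique must share a bag in every tree decomposition; so some bag has ≥ 3 vertices and tw(G) ≥ 2. The upper and lower bounds meet at 2, so that is the treewidth.

Treewidth 2.
Bags: B1 = {c, d, e}  B2 = {b, c, e}  B3 = {c, d, g}  B4 = {d, e, f}  B5 = {a, c, d}
Tree: B1–B2, B1–B3, B1–B4, B3–B5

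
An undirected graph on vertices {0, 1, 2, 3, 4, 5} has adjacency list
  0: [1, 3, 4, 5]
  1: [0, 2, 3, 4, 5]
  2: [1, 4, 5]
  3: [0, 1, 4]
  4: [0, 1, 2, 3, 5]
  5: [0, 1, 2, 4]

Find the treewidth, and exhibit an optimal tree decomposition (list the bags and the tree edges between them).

Treewidth 3.
One such decomposition:
Bags: B1 = {0, 1, 4, 5}  B2 = {0, 1, 3, 4}  B3 = {1, 2, 4, 5}
Tree: B1–B2, B1–B3

Every bag has size at most 4, so the width is 4 − 1 = 3 and tw(G) ≤ 3. On the other hand G contains the 4-clique {0, 1, 3, 4}. A clique must lie in a single bag of any decomposition, so no decomposition can have width below 3. Combining the bounds, tw(G) = 3.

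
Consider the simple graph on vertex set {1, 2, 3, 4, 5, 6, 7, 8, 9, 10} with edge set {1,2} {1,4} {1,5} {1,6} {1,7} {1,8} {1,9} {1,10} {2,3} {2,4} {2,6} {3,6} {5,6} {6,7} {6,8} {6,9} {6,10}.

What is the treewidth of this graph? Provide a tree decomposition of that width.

Treewidth 2.
Bags: B1 = {1, 2, 6}  B2 = {2, 3, 6}  B3 = {1, 6, 9}  B4 = {1, 6, 8}  B5 = {1, 6, 10}  B6 = {1, 6, 7}  B7 = {1, 2, 4}  B8 = {1, 5, 6}
Tree: B1–B2, B1–B3, B3–B4, B3–B5, B1–B6, B1–B7, B4–B8

Each bag holds 3 vertices, so the decomposition has width 2, which upper-bounds the treewidth. For the lower bound, the 3 vertices {1, 2, 4} are pairwise adjacent, and any tree decomposition puts a clique entirely inside one bag — forcing width ≥ 2. Therefore the treewidth is 2.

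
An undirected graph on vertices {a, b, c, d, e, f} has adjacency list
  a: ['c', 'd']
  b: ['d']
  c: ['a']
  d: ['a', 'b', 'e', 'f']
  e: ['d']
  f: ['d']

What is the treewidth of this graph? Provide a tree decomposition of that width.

Every bag has size at most 2, so the width is 2 − 1 = 1 and tw(G) ≤ 1. G has an edge, so its treewidth is at least 1. Hence tw(G) = 1 exactly.

Treewidth 1.
Bags: B1 = {b, d}  B2 = {a, d}  B3 = {d, f}  B4 = {a, c}  B5 = {d, e}
Tree: B1–B2, B1–B3, B2–B4, B3–B5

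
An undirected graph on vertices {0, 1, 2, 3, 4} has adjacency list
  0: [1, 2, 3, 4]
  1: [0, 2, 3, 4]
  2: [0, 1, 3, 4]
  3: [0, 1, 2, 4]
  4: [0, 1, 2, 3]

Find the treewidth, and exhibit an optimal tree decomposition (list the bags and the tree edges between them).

Treewidth 4.
Bags: B1 = {0, 1, 2, 3, 4}
Tree: (single bag)

A single bag containing all 5 vertices is trivially a valid decomposition of width 4. Conversely, {0, 1, 2, 3, 4} is a clique of size 5, and the vertices of any clique must share a bag in every tree decomposition; so some bag has ≥ 5 vertices and tw(G) ≥ 4. Hence tw(G) = 4 exactly.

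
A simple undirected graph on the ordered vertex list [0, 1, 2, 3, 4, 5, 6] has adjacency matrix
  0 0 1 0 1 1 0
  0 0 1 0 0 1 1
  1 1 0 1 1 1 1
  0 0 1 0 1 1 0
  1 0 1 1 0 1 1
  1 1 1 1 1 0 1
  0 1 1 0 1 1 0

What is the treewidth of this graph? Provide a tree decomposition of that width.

Treewidth 3.
One such decomposition:
Bags: B1 = {2, 4, 5, 6}  B2 = {1, 2, 5, 6}  B3 = {2, 3, 4, 5}  B4 = {0, 2, 4, 5}
Tree: B1–B2, B1–B3, B1–B4

The largest bag has 4 vertices, giving width 3; this decomposition certifies tw(G) ≤ 3. On the other hand G contains the 4-clique {1, 2, 5, 6}. A clique must lie in a single bag of any decomposition, so no decomposition can have width below 3. Combining the bounds, tw(G) = 3.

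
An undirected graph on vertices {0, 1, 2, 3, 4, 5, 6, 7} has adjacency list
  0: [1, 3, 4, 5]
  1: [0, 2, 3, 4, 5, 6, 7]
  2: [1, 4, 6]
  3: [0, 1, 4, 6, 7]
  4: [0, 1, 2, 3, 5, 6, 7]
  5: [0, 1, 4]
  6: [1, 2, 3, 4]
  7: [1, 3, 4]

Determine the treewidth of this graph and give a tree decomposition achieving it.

Treewidth 3.
One optimal decomposition is:
Bags: B1 = {1, 3, 4, 6}  B2 = {1, 2, 4, 6}  B3 = {1, 3, 4, 7}  B4 = {0, 1, 3, 4}  B5 = {0, 1, 4, 5}
Tree: B1–B2, B1–B3, B1–B4, B4–B5

Every bag has size at most 4, so the width is 4 − 1 = 3 and tw(G) ≤ 3. Conversely, {1, 2, 4, 6} is a clique of size 4, and the vertices of any clique must share a bag in every tree decomposition; so some bag has ≥ 4 vertices and tw(G) ≥ 3. Hence tw(G) = 3 exactly.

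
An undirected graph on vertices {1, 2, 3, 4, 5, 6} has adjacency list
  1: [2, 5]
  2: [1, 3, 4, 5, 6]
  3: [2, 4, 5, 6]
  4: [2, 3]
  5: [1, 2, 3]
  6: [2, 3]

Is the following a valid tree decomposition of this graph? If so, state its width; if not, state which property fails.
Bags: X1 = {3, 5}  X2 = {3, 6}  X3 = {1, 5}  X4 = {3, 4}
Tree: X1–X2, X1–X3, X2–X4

A tree decomposition must satisfy three properties: every vertex lies in some bag; for every edge, both endpoints lie together in some bag; and for every vertex, the bags containing it form a connected subtree. Here vertex 2 appears in no bag, so the decomposition is invalid.

No — vertex 2 appears in no bag.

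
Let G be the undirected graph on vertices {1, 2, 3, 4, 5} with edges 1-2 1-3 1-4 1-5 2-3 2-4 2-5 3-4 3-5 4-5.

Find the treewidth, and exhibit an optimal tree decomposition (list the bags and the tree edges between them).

With just one bag of size 5, the width is 5 − 1 = 4, so tw(G) ≤ 4. On the other hand G contains the 5-clique {1, 2, 3, 4, 5}. A clique must lie in a single bag of any decomposition, so no decomposition can have width below 4. The upper and lower bounds meet at 4, so that is the treewidth.

Treewidth 4.
One such decomposition:
Bags: B1 = {1, 2, 3, 4, 5}
Tree: (single bag)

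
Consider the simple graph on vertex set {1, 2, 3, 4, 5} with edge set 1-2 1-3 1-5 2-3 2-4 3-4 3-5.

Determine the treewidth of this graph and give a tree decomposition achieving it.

Treewidth 2.
One optimal decomposition is:
Bags: B1 = {1, 2, 3}  B2 = {2, 3, 4}  B3 = {1, 3, 5}
Tree: B1–B2, B1–B3

Each bag holds 3 vertices, so the decomposition has width 2, which upper-bounds the treewidth. For the lower bound, the 3 vertices {1, 2, 3} are pairwise adjacent, and any tree decomposition puts a clique entirely inside one bag — forcing width ≥ 2. The upper and lower bounds meet at 2, so that is the treewidth.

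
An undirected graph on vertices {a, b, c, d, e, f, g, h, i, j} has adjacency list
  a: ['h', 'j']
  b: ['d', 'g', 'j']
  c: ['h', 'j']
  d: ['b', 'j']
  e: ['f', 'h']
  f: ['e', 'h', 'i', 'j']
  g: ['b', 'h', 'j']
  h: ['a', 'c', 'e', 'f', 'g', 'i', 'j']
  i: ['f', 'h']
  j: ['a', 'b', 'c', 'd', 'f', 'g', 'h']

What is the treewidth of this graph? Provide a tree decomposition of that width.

Treewidth 2.
One such decomposition:
Bags: B1 = {g, h, j}  B2 = {b, g, j}  B3 = {f, h, j}  B4 = {f, h, i}  B5 = {e, f, h}  B6 = {b, d, j}  B7 = {c, h, j}  B8 = {a, h, j}
Tree: B1–B2, B1–B3, B3–B4, B3–B5, B2–B6, B3–B7, B3–B8

The largest bag has 3 vertices, giving width 2; this decomposition certifies tw(G) ≤ 2. On the other hand G contains the 3-clique {b, d, j}. A clique must lie in a single bag of any decomposition, so no decomposition can have width below 2. Hence tw(G) = 2 exactly.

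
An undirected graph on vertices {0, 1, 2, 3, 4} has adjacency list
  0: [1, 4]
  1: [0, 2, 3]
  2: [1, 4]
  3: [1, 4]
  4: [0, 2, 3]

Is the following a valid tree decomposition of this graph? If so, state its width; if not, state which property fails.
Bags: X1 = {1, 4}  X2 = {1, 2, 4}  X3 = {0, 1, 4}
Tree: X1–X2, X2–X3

No — vertex 3 appears in no bag.

A tree decomposition must satisfy three properties: every vertex lies in some bag; for every edge, both endpoints lie together in some bag; and for every vertex, the bags containing it form a connected subtree. Here vertex 3 appears in no bag, so the decomposition is invalid.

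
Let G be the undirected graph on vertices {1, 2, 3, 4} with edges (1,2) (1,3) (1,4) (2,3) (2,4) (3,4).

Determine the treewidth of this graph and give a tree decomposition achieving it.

A single bag containing all 4 vertices is trivially a valid decomposition of width 3. For the lower bound, the 4 vertices {1, 2, 3, 4} are pairwise adjacent, and any tree decomposition puts a clique entirely inside one bag — forcing width ≥ 3. Therefore the treewidth is 3.

Treewidth 3.
One such decomposition:
Bags: B1 = {1, 2, 3, 4}
Tree: (single bag)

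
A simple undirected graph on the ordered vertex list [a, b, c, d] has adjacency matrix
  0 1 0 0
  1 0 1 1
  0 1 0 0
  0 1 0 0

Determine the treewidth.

1

A width-1 tree decomposition is:
Bags: B1 = {b, d}  B2 = {b, c}  B3 = {a, b}
Tree: B1–B2, B2–B3
Every bag has size at most 2, so the width is 2 − 1 = 1 and tw(G) ≤ 1. Any graph with an edge has treewidth ≥ 1, and G has the edge d–b. Therefore the treewidth is 1.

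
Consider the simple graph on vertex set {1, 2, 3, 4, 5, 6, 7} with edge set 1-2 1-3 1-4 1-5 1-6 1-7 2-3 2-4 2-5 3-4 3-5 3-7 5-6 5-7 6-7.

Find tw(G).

A width-3 tree decomposition is:
Bags: B1 = {1, 2, 3, 4}  B2 = {1, 2, 3, 5}  B3 = {1, 3, 5, 7}  B4 = {1, 5, 6, 7}
Tree: B1–B2, B2–B3, B3–B4
Each bag holds 4 vertices, so the decomposition has width 3, which upper-bounds the treewidth. For the lower bound, the 4 vertices {1, 2, 3, 4} are pairwise adjacent, and any tree decomposition puts a clique entirely inside one bag — forcing width ≥ 3. The upper and lower bounds meet at 3, so that is the treewidth.

3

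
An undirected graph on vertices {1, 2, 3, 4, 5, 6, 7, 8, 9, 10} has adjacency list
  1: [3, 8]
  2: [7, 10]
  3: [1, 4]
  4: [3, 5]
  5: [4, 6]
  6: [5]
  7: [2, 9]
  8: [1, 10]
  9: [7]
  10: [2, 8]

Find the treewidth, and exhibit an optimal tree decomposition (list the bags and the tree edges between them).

The largest bag has 2 vertices, giving width 1; this decomposition certifies tw(G) ≤ 1. G has an edge, so its treewidth is at least 1. Hence tw(G) = 1 exactly.

Treewidth 1.
Bags: B1 = {7, 9}  B2 = {2, 7}  B3 = {2, 10}  B4 = {8, 10}  B5 = {1, 8}  B6 = {1, 3}  B7 = {3, 4}  B8 = {4, 5}  B9 = {5, 6}
Tree: B1–B2, B2–B3, B3–B4, B4–B5, B5–B6, B6–B7, B7–B8, B8–B9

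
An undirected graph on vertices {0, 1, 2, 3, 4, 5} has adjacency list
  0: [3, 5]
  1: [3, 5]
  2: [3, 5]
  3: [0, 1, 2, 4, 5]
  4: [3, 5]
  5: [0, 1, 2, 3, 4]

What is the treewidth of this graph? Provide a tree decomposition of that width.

Every bag has size at most 3, so the width is 3 − 1 = 2 and tw(G) ≤ 2. For the lower bound, the 3 vertices {0, 3, 5} are pairwise adjacent, and any tree decomposition puts a clique entirely inside one bag — forcing width ≥ 2. Combining the bounds, tw(G) = 2.

Treewidth 2.
One such decomposition:
Bags: B1 = {0, 3, 5}  B2 = {2, 3, 5}  B3 = {3, 4, 5}  B4 = {1, 3, 5}
Tree: B1–B2, B1–B3, B2–B4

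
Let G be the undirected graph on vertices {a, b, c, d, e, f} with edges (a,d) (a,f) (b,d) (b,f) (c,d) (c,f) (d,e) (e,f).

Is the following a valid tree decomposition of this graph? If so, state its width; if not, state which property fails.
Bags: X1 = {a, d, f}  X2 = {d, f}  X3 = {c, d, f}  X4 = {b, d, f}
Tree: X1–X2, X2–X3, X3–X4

No — vertex e appears in no bag.

A tree decomposition must satisfy three properties: every vertex lies in some bag; for every edge, both endpoints lie together in some bag; and for every vertex, the bags containing it form a connected subtree. Here vertex e appears in no bag, so the decomposition is invalid.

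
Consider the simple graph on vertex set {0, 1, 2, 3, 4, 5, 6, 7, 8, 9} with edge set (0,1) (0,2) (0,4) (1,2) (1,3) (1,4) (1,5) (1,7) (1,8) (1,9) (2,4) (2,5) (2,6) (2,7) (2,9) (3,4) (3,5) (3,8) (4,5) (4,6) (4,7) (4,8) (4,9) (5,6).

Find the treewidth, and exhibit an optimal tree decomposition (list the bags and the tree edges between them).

Treewidth 3.
Bags: B1 = {1, 2, 4, 9}  B2 = {1, 2, 4, 7}  B3 = {1, 2, 4, 5}  B4 = {1, 3, 4, 5}  B5 = {0, 1, 2, 4}  B6 = {2, 4, 5, 6}  B7 = {1, 3, 4, 8}
Tree: B1–B2, B2–B3, B3–B4, B3–B5, B3–B6, B4–B7

The largest bag has 4 vertices, giving width 3; this decomposition certifies tw(G) ≤ 3. On the other hand G contains the 4-clique {1, 3, 4, 8}. A clique must lie in a single bag of any decomposition, so no decomposition can have width below 3. The upper and lower bounds meet at 3, so that is the treewidth.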